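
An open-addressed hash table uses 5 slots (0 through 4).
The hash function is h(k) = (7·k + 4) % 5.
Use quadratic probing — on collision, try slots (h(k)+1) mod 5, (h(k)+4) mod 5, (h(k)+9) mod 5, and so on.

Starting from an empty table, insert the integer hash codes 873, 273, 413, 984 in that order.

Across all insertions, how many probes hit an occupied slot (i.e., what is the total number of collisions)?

3

Insert 873: h=0, slot 0 empty => index 0.
Insert 273: h=0, slot 0 occupied => index 1.
Insert 413: h=0, slots 0,1 occupied => index 4.
Insert 984: h=2, slot 2 empty => index 2.
Table: [873, 273, 984, ∅, 413]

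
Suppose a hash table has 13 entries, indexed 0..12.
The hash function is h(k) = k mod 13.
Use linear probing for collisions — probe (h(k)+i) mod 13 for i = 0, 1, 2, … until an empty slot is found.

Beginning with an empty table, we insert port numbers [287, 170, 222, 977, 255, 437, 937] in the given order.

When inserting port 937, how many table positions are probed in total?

5

Insert 287: h=1, slot 1 empty -> index 1.
Insert 170: h=1, slot 1 occupied -> index 2.
Insert 222: h=1, slots 1,2 occupied -> index 3.
Insert 977: h=2, slots 2,3 occupied -> index 4.
Insert 255: h=8, slot 8 empty -> index 8.
Insert 437: h=8, slot 8 occupied -> index 9.
Insert 937: h=1, slots 1,2,3,4 occupied -> index 5.
Table: [∅, 287, 170, 222, 977, 937, ∅, ∅, 255, 437, ∅, ∅, ∅]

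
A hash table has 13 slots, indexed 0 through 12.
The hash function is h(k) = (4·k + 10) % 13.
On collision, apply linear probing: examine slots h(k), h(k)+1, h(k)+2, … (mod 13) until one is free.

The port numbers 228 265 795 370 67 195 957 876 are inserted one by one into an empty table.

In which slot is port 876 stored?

228: h=12 → slot 12
265: h=4 → slot 4
795: h=5 → slot 5
370: h=8 → slot 8
67: h=5, probe 5,6 → slot 6
195: h=10 → slot 10
957: h=3 → slot 3
876: h=4, probe 4,5,6,7 → slot 7
Table: [∅, ∅, ∅, 957, 265, 795, 67, 876, 370, ∅, 195, ∅, 228]

7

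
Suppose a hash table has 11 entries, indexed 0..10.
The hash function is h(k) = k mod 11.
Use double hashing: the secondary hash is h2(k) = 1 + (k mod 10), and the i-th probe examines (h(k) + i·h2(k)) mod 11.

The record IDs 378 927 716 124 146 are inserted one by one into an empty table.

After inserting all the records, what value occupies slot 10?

146

378: h=4 => slot 4
927: h=3 => slot 3
716: h=1 => slot 1
124: h=3, h2=5, probe 3,8 => slot 8
146: h=3, h2=7, probe 3,10 => slot 10
Table: [., 716, ., 927, 378, ., ., ., 124, ., 146]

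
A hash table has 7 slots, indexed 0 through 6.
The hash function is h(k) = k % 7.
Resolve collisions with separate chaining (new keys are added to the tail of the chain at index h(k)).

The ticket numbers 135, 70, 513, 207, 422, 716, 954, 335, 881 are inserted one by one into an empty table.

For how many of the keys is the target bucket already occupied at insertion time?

5

Insert 135: h=2, bucket 2 empty → new chain.
Insert 70: h=0, bucket 0 empty → new chain.
Insert 513: h=2, bucket 2 nonempty → append to chain.
Insert 207: h=4, bucket 4 empty → new chain.
Insert 422: h=2, bucket 2 nonempty → append to chain.
Insert 716: h=2, bucket 2 nonempty → append to chain.
Insert 954: h=2, bucket 2 nonempty → append to chain.
Insert 335: h=6, bucket 6 empty → new chain.
Insert 881: h=6, bucket 6 nonempty → append to chain.
Final buckets:
0: 70
1: _
2: 135 -> 513 -> 422 -> 716 -> 954
3: _
4: 207
5: _
6: 335 -> 881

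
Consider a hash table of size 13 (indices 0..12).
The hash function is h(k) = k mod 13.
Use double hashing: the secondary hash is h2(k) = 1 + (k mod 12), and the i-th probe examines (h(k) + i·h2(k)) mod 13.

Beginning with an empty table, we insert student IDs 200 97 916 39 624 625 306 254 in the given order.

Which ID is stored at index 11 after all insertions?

200: h=5 -> slot 5
97: h=6 -> slot 6
916: h=6, h2=5, probe 6,11 -> slot 11
39: h=0 -> slot 0
624: h=0, h2=1, probe 0,1 -> slot 1
625: h=1, h2=2, probe 1,3 -> slot 3
306: h=7 -> slot 7
254: h=7, h2=3, probe 7,10 -> slot 10
Table: [39, 624, ., 625, ., 200, 97, 306, ., ., 254, 916, .]

916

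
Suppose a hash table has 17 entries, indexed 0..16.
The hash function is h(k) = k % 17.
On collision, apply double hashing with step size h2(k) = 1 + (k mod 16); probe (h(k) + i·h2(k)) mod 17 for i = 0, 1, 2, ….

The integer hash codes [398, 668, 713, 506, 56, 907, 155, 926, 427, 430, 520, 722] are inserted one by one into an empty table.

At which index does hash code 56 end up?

14

398: h=7 → slot 7
668: h=5 → slot 5
713: h=16 → slot 16
506: h=13 → slot 13
56: h=5, h2=9, probe 5,14 → slot 14
907: h=6 → slot 6
155: h=2 → slot 2
926: h=8 → slot 8
427: h=2, h2=12, probe 2,14,9 → slot 9
430: h=5, h2=15, probe 5,3 → slot 3
520: h=10 → slot 10
722: h=8, h2=3, probe 8,11 → slot 11
Table: [., ., 155, 430, ., 668, 907, 398, 926, 427, 520, 722, ., 506, 56, ., 713]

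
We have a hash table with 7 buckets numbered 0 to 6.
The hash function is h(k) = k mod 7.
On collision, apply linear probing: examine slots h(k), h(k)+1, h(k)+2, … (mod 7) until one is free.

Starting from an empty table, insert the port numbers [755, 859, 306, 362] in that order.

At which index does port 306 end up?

755 hashes to 6; slot 6 is free => place at 6.
859 hashes to 5; slot 5 is free => place at 5.
306 hashes to 5; 5,6 taken => place at 0.
362 hashes to 5; 5,6,0 taken => place at 1.
Table: [306, 362, ., ., ., 859, 755]

0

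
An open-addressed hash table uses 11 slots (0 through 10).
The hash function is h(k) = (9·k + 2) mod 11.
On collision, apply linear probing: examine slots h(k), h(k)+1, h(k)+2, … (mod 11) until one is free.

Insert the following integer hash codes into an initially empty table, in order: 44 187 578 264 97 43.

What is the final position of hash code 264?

44: h=2 → slot 2
187: h=2, probe 2,3 → slot 3
578: h=1 → slot 1
264: h=2, probe 2,3,4 → slot 4
97: h=6 → slot 6
43: h=4, probe 4,5 → slot 5
Table: [∅, 578, 44, 187, 264, 43, 97, ∅, ∅, ∅, ∅]

4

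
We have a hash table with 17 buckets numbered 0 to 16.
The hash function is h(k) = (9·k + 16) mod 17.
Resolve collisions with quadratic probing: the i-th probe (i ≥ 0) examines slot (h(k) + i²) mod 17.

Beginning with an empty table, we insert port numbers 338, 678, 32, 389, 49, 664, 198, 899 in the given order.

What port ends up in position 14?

338: h=15 => slot 15
678: h=15, probe 15,16 => slot 16
32: h=15, probe 15,16,2 => slot 2
389: h=15, probe 15,16,2,7 => slot 7
49: h=15, probe 15,16,2,7,14 => slot 14
664: h=8 => slot 8
198: h=13 => slot 13
899: h=15, probe 15,16,2,7,14,6 => slot 6
Table: [—, —, 32, —, —, —, 899, 389, 664, —, —, —, —, 198, 49, 338, 678]

49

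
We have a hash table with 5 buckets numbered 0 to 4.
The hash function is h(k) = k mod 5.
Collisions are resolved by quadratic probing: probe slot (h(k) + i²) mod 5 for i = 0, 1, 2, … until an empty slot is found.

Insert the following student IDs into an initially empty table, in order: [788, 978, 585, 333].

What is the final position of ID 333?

2

788: h=3 -> slot 3
978: h=3, probe 3,4 -> slot 4
585: h=0 -> slot 0
333: h=3, probe 3,4,2 -> slot 2
Table: [585, -, 333, 788, 978]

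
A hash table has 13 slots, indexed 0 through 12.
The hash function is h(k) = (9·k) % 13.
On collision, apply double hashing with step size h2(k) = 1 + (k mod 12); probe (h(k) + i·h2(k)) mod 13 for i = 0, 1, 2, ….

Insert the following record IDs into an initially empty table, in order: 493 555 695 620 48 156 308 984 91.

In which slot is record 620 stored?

12

Insert 493: h=4, slot 4 empty -> index 4.
Insert 555: h=3, slot 3 empty -> index 3.
Insert 695: h=2, slot 2 empty -> index 2.
Insert 620: h=3, h2=9, slot 3 occupied -> index 12.
Insert 48: h=3, h2=1, slots 3,4 occupied -> index 5.
Insert 156: h=0, slot 0 empty -> index 0.
Insert 308: h=3, h2=9, slots 3,12 occupied -> index 8.
Insert 984: h=3, h2=1, slots 3,4,5 occupied -> index 6.
Insert 91: h=0, h2=8, slots 0,8,3 occupied -> index 11.
Table: [156, -, 695, 555, 493, 48, 984, -, 308, -, -, 91, 620]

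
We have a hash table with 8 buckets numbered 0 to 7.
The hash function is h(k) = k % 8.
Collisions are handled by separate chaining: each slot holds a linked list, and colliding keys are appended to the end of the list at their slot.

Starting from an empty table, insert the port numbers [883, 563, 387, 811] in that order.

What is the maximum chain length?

Insert 883: h=3, bucket 3 empty → new chain.
Insert 563: h=3, bucket 3 nonempty → append to chain.
Insert 387: h=3, bucket 3 nonempty → append to chain.
Insert 811: h=3, bucket 3 nonempty → append to chain.
Final buckets:
0: —
1: —
2: —
3: 883 -> 563 -> 387 -> 811
4: —
5: —
6: —
7: —

4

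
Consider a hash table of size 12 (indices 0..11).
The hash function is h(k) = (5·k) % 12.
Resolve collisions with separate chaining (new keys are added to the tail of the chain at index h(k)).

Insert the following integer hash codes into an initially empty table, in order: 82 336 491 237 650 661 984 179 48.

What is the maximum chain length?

82 → bucket 2
336 → bucket 0
491 → bucket 7
237 → bucket 9
650 → bucket 10
661 → bucket 5
984 → bucket 0 (collision)
179 → bucket 7 (collision)
48 → bucket 0 (collision)
Final buckets:
0: 336 -> 984 -> 48
1: ∅
2: 82
3: ∅
4: ∅
5: 661
6: ∅
7: 491 -> 179
8: ∅
9: 237
10: 650
11: ∅

3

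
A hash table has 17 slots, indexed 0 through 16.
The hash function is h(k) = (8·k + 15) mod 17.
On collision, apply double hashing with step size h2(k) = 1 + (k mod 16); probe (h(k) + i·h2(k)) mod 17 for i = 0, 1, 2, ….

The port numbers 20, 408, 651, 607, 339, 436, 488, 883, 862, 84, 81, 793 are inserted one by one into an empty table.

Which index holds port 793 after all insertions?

14

20 hashes to 5; slot 5 is free => place at 5.
408 hashes to 15; slot 15 is free => place at 15.
651 hashes to 4; slot 4 is free => place at 4.
607 hashes to 9; slot 9 is free => place at 9.
339 hashes to 7; slot 7 is free => place at 7.
436 hashes to 1; slot 1 is free => place at 1.
488 hashes to 9, h2=9; 9,1 taken => place at 10.
883 hashes to 7, h2=4; 7 taken => place at 11.
862 hashes to 9, h2=15; 9,7,5 taken => place at 3.
84 hashes to 7, h2=5; 7 taken => place at 12.
81 hashes to 0; slot 0 is free => place at 0.
793 hashes to 1, h2=10; 1,11,4 taken => place at 14.
Table: [81, 436, ∅, 862, 651, 20, ∅, 339, ∅, 607, 488, 883, 84, ∅, 793, 408, ∅]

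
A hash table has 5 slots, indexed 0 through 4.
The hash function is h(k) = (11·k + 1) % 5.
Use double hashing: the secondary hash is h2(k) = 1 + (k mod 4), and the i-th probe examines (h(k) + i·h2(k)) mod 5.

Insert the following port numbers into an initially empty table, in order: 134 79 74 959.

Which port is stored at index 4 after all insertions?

Insert 134: h=0, slot 0 empty → index 0.
Insert 79: h=0, h2=4, slot 0 occupied → index 4.
Insert 74: h=0, h2=3, slot 0 occupied → index 3.
Insert 959: h=0, h2=4, slots 0,4,3 occupied → index 2.
Table: [134, ., 959, 74, 79]

79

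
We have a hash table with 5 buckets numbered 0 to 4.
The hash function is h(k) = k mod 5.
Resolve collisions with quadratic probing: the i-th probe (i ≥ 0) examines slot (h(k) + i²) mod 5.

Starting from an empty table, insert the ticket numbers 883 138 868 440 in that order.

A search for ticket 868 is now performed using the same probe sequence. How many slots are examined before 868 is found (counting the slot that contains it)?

883 hashes to 3; slot 3 is free => place at 3.
138 hashes to 3; 3 taken => place at 4.
868 hashes to 3; 3,4 taken => place at 2.
440 hashes to 0; slot 0 is free => place at 0.
Table: [440, ∅, 868, 883, 138]
Lookup 868: h=3, probe 3,4,2 → found at 2.

3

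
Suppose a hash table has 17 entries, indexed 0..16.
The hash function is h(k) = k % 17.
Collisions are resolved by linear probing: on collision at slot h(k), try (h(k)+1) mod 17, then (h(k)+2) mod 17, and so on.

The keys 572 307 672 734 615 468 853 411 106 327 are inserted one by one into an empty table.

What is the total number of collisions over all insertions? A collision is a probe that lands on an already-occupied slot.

14

Insert 572: h=11, slot 11 empty → index 11.
Insert 307: h=1, slot 1 empty → index 1.
Insert 672: h=9, slot 9 empty → index 9.
Insert 734: h=3, slot 3 empty → index 3.
Insert 615: h=3, slot 3 occupied → index 4.
Insert 468: h=9, slot 9 occupied → index 10.
Insert 853: h=3, slots 3,4 occupied → index 5.
Insert 411: h=3, slots 3,4,5 occupied → index 6.
Insert 106: h=4, slots 4,5,6 occupied → index 7.
Insert 327: h=4, slots 4,5,6,7 occupied → index 8.
Table: [—, 307, —, 734, 615, 853, 411, 106, 327, 672, 468, 572, —, —, —, —, —]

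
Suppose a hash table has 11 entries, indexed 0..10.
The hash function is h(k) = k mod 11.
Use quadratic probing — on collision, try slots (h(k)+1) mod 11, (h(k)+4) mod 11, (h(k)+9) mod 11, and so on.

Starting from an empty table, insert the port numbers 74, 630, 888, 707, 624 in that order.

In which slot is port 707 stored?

74 hashes to 8; slot 8 is free => place at 8.
630 hashes to 3; slot 3 is free => place at 3.
888 hashes to 8; 8 taken => place at 9.
707 hashes to 3; 3 taken => place at 4.
624 hashes to 8; 8,9 taken => place at 1.
Table: [., 624, ., 630, 707, ., ., ., 74, 888, .]

4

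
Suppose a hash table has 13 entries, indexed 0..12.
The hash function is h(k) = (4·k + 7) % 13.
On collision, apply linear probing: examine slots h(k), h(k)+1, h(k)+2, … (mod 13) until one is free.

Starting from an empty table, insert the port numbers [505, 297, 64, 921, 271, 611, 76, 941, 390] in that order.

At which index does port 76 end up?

505 hashes to 12; slot 12 is free -> place at 12.
297 hashes to 12; 12 taken -> place at 0.
64 hashes to 3; slot 3 is free -> place at 3.
921 hashes to 12; 12,0 taken -> place at 1.
271 hashes to 12; 12,0,1 taken -> place at 2.
611 hashes to 7; slot 7 is free -> place at 7.
76 hashes to 12; 12,0,1,2,3 taken -> place at 4.
941 hashes to 1; 1,2,3,4 taken -> place at 5.
390 hashes to 7; 7 taken -> place at 8.
Table: [297, 921, 271, 64, 76, 941, ∅, 611, 390, ∅, ∅, ∅, 505]

4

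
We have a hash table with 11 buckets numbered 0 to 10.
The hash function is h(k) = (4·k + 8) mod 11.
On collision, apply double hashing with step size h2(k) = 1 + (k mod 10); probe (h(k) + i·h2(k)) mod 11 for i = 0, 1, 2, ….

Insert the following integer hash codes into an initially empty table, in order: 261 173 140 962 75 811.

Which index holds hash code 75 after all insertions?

261 hashes to 7; slot 7 is free => place at 7.
173 hashes to 7, h2=4; 7 taken => place at 0.
140 hashes to 7, h2=1; 7 taken => place at 8.
962 hashes to 6; slot 6 is free => place at 6.
75 hashes to 0, h2=6; 0,6 taken => place at 1.
811 hashes to 7, h2=2; 7 taken => place at 9.
Table: [173, 75, -, -, -, -, 962, 261, 140, 811, -]

1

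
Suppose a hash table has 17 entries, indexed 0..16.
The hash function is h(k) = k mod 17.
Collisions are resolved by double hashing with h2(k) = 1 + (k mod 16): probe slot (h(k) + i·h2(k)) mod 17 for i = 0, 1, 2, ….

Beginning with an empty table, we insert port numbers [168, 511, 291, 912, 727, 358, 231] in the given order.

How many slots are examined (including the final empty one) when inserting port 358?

2

168: h=15 => slot 15
511: h=1 => slot 1
291: h=2 => slot 2
912: h=11 => slot 11
727: h=13 => slot 13
358: h=1, h2=7, probe 1,8 => slot 8
231: h=10 => slot 10
Table: [—, 511, 291, —, —, —, —, —, 358, —, 231, 912, —, 727, —, 168, —]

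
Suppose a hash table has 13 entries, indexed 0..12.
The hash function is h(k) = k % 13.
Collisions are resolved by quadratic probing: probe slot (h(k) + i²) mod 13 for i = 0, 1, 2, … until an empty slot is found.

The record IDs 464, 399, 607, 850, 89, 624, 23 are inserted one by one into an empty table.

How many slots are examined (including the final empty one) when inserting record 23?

4

464: h=9 => slot 9
399: h=9, probe 9,10 => slot 10
607: h=9, probe 9,10,0 => slot 0
850: h=5 => slot 5
89: h=11 => slot 11
624: h=0, probe 0,1 => slot 1
23: h=10, probe 10,11,1,6 => slot 6
Table: [607, 624, ∅, ∅, ∅, 850, 23, ∅, ∅, 464, 399, 89, ∅]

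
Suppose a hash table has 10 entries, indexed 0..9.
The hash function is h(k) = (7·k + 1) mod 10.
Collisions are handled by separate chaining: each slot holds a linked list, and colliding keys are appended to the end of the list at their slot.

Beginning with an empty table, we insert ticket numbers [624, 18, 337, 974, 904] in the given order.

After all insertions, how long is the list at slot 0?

1

Insert 624: h=9, bucket 9 empty → new chain.
Insert 18: h=7, bucket 7 empty → new chain.
Insert 337: h=0, bucket 0 empty → new chain.
Insert 974: h=9, bucket 9 nonempty → append to chain.
Insert 904: h=9, bucket 9 nonempty → append to chain.
Final buckets:
0: 337
1: .
2: .
3: .
4: .
5: .
6: .
7: 18
8: .
9: 624 -> 974 -> 904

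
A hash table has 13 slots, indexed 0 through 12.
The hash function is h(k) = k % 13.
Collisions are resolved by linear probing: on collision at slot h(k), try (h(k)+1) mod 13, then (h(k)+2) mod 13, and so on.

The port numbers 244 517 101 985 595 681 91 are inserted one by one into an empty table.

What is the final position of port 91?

2

244: h=10 => slot 10
517: h=10, probe 10,11 => slot 11
101: h=10, probe 10,11,12 => slot 12
985: h=10, probe 10,11,12,0 => slot 0
595: h=10, probe 10,11,12,0,1 => slot 1
681: h=5 => slot 5
91: h=0, probe 0,1,2 => slot 2
Table: [985, 595, 91, ∅, ∅, 681, ∅, ∅, ∅, ∅, 244, 517, 101]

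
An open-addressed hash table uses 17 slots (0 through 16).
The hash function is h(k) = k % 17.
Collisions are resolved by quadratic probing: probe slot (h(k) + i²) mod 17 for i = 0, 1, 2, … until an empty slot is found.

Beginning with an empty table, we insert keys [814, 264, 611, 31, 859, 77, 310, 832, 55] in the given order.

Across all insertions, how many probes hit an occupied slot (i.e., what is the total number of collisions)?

Insert 814: h=15, slot 15 empty → index 15.
Insert 264: h=9, slot 9 empty → index 9.
Insert 611: h=16, slot 16 empty → index 16.
Insert 31: h=14, slot 14 empty → index 14.
Insert 859: h=9, slot 9 occupied → index 10.
Insert 77: h=9, slots 9,10 occupied → index 13.
Insert 310: h=4, slot 4 empty → index 4.
Insert 832: h=16, slot 16 occupied → index 0.
Insert 55: h=4, slot 4 occupied → index 5.
Table: [832, ., ., ., 310, 55, ., ., ., 264, 859, ., ., 77, 31, 814, 611]

5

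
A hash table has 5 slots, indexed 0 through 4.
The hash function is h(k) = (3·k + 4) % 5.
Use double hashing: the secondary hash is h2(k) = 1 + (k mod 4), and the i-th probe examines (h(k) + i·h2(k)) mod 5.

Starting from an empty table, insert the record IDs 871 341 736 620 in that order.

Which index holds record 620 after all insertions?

0

871 hashes to 2; slot 2 is free → place at 2.
341 hashes to 2, h2=2; 2 taken → place at 4.
736 hashes to 2, h2=1; 2 taken → place at 3.
620 hashes to 4, h2=1; 4 taken → place at 0.
Table: [620, ., 871, 736, 341]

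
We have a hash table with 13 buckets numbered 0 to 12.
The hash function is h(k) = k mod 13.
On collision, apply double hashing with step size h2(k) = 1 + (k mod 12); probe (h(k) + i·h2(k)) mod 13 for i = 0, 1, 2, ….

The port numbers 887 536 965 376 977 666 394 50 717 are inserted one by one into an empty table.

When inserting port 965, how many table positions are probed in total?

2

Insert 887: h=3, slot 3 empty → index 3.
Insert 536: h=3, h2=9, slot 3 occupied → index 12.
Insert 965: h=3, h2=6, slot 3 occupied → index 9.
Insert 376: h=12, h2=5, slot 12 occupied → index 4.
Insert 977: h=2, slot 2 empty → index 2.
Insert 666: h=3, h2=7, slot 3 occupied → index 10.
Insert 394: h=4, h2=11, slots 4,2 occupied → index 0.
Insert 50: h=11, slot 11 empty → index 11.
Insert 717: h=2, h2=10, slots 2,12,9 occupied → index 6.
Table: [394, —, 977, 887, 376, —, 717, —, —, 965, 666, 50, 536]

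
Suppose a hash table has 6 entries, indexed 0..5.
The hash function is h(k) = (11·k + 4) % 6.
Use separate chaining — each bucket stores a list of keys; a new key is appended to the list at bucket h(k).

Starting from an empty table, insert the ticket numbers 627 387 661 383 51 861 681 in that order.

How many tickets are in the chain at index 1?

Insert 627: h=1, bucket 1 empty → new chain.
Insert 387: h=1, bucket 1 nonempty → append to chain.
Insert 661: h=3, bucket 3 empty → new chain.
Insert 383: h=5, bucket 5 empty → new chain.
Insert 51: h=1, bucket 1 nonempty → append to chain.
Insert 861: h=1, bucket 1 nonempty → append to chain.
Insert 681: h=1, bucket 1 nonempty → append to chain.
Final buckets:
0: —
1: 627 -> 387 -> 51 -> 861 -> 681
2: —
3: 661
4: —
5: 383

5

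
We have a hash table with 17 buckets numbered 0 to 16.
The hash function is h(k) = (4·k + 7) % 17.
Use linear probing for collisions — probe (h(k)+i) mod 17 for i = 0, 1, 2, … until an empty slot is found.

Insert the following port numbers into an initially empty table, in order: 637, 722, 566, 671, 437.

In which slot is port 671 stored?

7

637: h=5 -> slot 5
722: h=5, probe 5,6 -> slot 6
566: h=10 -> slot 10
671: h=5, probe 5,6,7 -> slot 7
437: h=4 -> slot 4
Table: [_, _, _, _, 437, 637, 722, 671, _, _, 566, _, _, _, _, _, _]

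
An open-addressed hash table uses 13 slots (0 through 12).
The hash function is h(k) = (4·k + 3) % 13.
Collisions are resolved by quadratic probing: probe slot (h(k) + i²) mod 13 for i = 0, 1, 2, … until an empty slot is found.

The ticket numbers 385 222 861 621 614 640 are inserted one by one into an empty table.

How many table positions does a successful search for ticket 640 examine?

3

Insert 385: h=9, slot 9 empty -> index 9.
Insert 222: h=7, slot 7 empty -> index 7.
Insert 861: h=2, slot 2 empty -> index 2.
Insert 621: h=4, slot 4 empty -> index 4.
Insert 614: h=2, slot 2 occupied -> index 3.
Insert 640: h=2, slots 2,3 occupied -> index 6.
Table: [., ., 861, 614, 621, ., 640, 222, ., 385, ., ., .]
Lookup 640: h=2, probe 2,3,6 → found at 6.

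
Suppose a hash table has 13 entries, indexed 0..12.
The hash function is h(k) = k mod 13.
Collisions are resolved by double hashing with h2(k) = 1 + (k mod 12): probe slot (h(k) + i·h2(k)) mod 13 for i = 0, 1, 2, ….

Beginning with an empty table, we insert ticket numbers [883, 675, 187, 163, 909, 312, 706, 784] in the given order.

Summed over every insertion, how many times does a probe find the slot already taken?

4

883 hashes to 12; slot 12 is free => place at 12.
675 hashes to 12, h2=4; 12 taken => place at 3.
187 hashes to 5; slot 5 is free => place at 5.
163 hashes to 7; slot 7 is free => place at 7.
909 hashes to 12, h2=10; 12 taken => place at 9.
312 hashes to 0; slot 0 is free => place at 0.
706 hashes to 4; slot 4 is free => place at 4.
784 hashes to 4, h2=5; 4,9 taken => place at 1.
Table: [312, 784, ∅, 675, 706, 187, ∅, 163, ∅, 909, ∅, ∅, 883]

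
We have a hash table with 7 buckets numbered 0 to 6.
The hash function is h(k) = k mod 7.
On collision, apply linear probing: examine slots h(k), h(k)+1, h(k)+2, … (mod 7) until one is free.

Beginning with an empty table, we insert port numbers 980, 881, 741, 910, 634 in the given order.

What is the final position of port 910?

Insert 980: h=0, slot 0 empty → index 0.
Insert 881: h=6, slot 6 empty → index 6.
Insert 741: h=6, slots 6,0 occupied → index 1.
Insert 910: h=0, slots 0,1 occupied → index 2.
Insert 634: h=4, slot 4 empty → index 4.
Table: [980, 741, 910, ∅, 634, ∅, 881]

2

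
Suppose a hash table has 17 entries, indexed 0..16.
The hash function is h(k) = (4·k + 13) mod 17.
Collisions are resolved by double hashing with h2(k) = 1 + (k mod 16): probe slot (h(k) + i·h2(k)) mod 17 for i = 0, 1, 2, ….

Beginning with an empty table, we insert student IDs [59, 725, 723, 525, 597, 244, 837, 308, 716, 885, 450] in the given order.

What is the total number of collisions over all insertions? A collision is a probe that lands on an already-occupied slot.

6

59 hashes to 11; slot 11 is free => place at 11.
725 hashes to 6; slot 6 is free => place at 6.
723 hashes to 15; slot 15 is free => place at 15.
525 hashes to 5; slot 5 is free => place at 5.
597 hashes to 4; slot 4 is free => place at 4.
244 hashes to 3; slot 3 is free => place at 3.
837 hashes to 12; slot 12 is free => place at 12.
308 hashes to 4, h2=5; 4 taken => place at 9.
716 hashes to 4, h2=13; 4 taken => place at 0.
885 hashes to 0, h2=6; 0,6,12 taken => place at 1.
450 hashes to 11, h2=3; 11 taken => place at 14.
Table: [716, 885, ., 244, 597, 525, 725, ., ., 308, ., 59, 837, ., 450, 723, .]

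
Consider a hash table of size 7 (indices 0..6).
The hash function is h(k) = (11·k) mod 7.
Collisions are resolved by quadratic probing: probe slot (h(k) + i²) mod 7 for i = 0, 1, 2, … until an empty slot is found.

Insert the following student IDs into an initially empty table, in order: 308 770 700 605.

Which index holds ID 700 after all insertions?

308: h=0 → slot 0
770: h=0, probe 0,1 → slot 1
700: h=0, probe 0,1,4 → slot 4
605: h=5 → slot 5
Table: [308, 770, _, _, 700, 605, _]

4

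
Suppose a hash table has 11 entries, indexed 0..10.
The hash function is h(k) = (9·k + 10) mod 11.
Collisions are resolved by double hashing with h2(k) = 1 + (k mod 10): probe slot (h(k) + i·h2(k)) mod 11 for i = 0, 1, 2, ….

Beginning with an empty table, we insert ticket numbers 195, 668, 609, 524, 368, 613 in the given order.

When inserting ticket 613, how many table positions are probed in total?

2

Insert 195: h=5, slot 5 empty => index 5.
Insert 668: h=5, h2=9, slot 5 occupied => index 3.
Insert 609: h=2, slot 2 empty => index 2.
Insert 524: h=7, slot 7 empty => index 7.
Insert 368: h=0, slot 0 empty => index 0.
Insert 613: h=5, h2=4, slot 5 occupied => index 9.
Table: [368, —, 609, 668, —, 195, —, 524, —, 613, —]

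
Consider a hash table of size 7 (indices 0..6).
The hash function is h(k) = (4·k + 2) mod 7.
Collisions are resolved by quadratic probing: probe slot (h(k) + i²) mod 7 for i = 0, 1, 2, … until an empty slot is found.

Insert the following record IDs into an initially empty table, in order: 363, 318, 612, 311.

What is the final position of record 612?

363: h=5 → slot 5
318: h=0 → slot 0
612: h=0, probe 0,1 → slot 1
311: h=0, probe 0,1,4 → slot 4
Table: [318, 612, _, _, 311, 363, _]

1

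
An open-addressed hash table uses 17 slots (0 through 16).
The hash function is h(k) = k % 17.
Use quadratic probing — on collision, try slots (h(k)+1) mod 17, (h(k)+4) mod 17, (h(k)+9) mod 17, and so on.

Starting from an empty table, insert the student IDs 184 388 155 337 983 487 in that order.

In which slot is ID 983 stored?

184 hashes to 14; slot 14 is free → place at 14.
388 hashes to 14; 14 taken → place at 15.
155 hashes to 2; slot 2 is free → place at 2.
337 hashes to 14; 14,15 taken → place at 1.
983 hashes to 14; 14,15,1 taken → place at 6.
487 hashes to 11; slot 11 is free → place at 11.
Table: [-, 337, 155, -, -, -, 983, -, -, -, -, 487, -, -, 184, 388, -]

6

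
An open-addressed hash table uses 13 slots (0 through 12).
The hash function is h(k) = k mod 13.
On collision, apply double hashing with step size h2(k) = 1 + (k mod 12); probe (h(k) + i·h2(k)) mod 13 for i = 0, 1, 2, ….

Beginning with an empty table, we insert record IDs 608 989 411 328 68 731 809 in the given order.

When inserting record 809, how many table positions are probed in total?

2

Insert 608: h=10, slot 10 empty -> index 10.
Insert 989: h=1, slot 1 empty -> index 1.
Insert 411: h=8, slot 8 empty -> index 8.
Insert 328: h=3, slot 3 empty -> index 3.
Insert 68: h=3, h2=9, slot 3 occupied -> index 12.
Insert 731: h=3, h2=12, slot 3 occupied -> index 2.
Insert 809: h=3, h2=6, slot 3 occupied -> index 9.
Table: [-, 989, 731, 328, -, -, -, -, 411, 809, 608, -, 68]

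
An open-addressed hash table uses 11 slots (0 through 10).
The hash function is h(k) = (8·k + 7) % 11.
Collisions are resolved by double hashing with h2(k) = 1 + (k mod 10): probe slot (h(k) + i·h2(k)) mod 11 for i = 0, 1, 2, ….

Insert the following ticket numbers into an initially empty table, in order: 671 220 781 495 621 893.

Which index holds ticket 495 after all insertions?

671 hashes to 7; slot 7 is free -> place at 7.
220 hashes to 7, h2=1; 7 taken -> place at 8.
781 hashes to 7, h2=2; 7 taken -> place at 9.
495 hashes to 7, h2=6; 7 taken -> place at 2.
621 hashes to 3; slot 3 is free -> place at 3.
893 hashes to 1; slot 1 is free -> place at 1.
Table: [—, 893, 495, 621, —, —, —, 671, 220, 781, —]

2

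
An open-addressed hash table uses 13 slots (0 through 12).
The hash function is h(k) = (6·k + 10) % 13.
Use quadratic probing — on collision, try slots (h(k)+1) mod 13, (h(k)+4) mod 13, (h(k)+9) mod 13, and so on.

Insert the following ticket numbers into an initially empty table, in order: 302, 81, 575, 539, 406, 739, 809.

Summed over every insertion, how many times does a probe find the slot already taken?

302 hashes to 2; slot 2 is free => place at 2.
81 hashes to 2; 2 taken => place at 3.
575 hashes to 2; 2,3 taken => place at 6.
539 hashes to 7; slot 7 is free => place at 7.
406 hashes to 2; 2,3,6 taken => place at 11.
739 hashes to 11; 11 taken => place at 12.
809 hashes to 2; 2,3,6,11 taken => place at 5.
Table: [., ., 302, 81, ., 809, 575, 539, ., ., ., 406, 739]

11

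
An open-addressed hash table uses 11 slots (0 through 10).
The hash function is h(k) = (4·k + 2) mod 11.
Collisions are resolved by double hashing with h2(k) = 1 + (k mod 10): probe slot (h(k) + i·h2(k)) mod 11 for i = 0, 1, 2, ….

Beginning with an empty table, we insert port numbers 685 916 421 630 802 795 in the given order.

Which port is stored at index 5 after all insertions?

685 hashes to 3; slot 3 is free -> place at 3.
916 hashes to 3, h2=7; 3 taken -> place at 10.
421 hashes to 3, h2=2; 3 taken -> place at 5.
630 hashes to 3, h2=1; 3 taken -> place at 4.
802 hashes to 9; slot 9 is free -> place at 9.
795 hashes to 3, h2=6; 3,9,4,10,5 taken -> place at 0.
Table: [795, -, -, 685, 630, 421, -, -, -, 802, 916]

421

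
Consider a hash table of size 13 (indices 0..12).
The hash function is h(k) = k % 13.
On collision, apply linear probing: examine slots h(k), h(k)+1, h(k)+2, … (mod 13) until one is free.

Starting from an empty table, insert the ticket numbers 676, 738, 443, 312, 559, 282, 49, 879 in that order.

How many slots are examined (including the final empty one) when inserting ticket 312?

676: h=0 => slot 0
738: h=10 => slot 10
443: h=1 => slot 1
312: h=0, probe 0,1,2 => slot 2
559: h=0, probe 0,1,2,3 => slot 3
282: h=9 => slot 9
49: h=10, probe 10,11 => slot 11
879: h=8 => slot 8
Table: [676, 443, 312, 559, _, _, _, _, 879, 282, 738, 49, _]

3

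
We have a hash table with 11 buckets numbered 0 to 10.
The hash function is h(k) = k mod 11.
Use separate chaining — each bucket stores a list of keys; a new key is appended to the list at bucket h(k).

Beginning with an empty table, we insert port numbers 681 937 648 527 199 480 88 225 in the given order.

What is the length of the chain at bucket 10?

3

681 -> bucket 10
937 -> bucket 2
648 -> bucket 10 (collision)
527 -> bucket 10 (collision)
199 -> bucket 1
480 -> bucket 7
88 -> bucket 0
225 -> bucket 5
Final buckets:
0: 88
1: 199
2: 937
3: —
4: —
5: 225
6: —
7: 480
8: —
9: —
10: 681 -> 648 -> 527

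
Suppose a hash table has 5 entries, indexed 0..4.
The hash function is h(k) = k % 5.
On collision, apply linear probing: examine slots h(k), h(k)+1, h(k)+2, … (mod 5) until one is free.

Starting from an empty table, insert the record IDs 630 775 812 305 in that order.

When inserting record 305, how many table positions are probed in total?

4

630: h=0 → slot 0
775: h=0, probe 0,1 → slot 1
812: h=2 → slot 2
305: h=0, probe 0,1,2,3 → slot 3
Table: [630, 775, 812, 305, ∅]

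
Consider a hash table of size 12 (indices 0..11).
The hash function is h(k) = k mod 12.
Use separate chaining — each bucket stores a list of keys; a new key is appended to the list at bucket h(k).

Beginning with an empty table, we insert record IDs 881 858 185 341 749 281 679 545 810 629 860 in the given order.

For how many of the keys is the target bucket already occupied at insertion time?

7

881 -> bucket 5
858 -> bucket 6
185 -> bucket 5 (collision)
341 -> bucket 5 (collision)
749 -> bucket 5 (collision)
281 -> bucket 5 (collision)
679 -> bucket 7
545 -> bucket 5 (collision)
810 -> bucket 6 (collision)
629 -> bucket 5 (collision)
860 -> bucket 8
Final buckets:
0: ∅
1: ∅
2: ∅
3: ∅
4: ∅
5: 881 -> 185 -> 341 -> 749 -> 281 -> 545 -> 629
6: 858 -> 810
7: 679
8: 860
9: ∅
10: ∅
11: ∅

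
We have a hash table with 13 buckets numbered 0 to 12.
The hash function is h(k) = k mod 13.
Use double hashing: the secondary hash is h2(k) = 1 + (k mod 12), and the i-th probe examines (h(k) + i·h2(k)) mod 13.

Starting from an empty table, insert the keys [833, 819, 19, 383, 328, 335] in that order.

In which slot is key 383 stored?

5

833: h=1 → slot 1
819: h=0 → slot 0
19: h=6 → slot 6
383: h=6, h2=12, probe 6,5 → slot 5
328: h=3 → slot 3
335: h=10 → slot 10
Table: [819, 833, ., 328, ., 383, 19, ., ., ., 335, ., .]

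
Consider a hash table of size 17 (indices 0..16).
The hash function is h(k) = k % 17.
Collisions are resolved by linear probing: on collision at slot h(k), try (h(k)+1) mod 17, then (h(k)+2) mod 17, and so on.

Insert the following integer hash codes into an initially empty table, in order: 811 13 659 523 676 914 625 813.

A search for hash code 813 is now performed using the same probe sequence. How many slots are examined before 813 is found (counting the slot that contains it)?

6

811: h=12 -> slot 12
13: h=13 -> slot 13
659: h=13, probe 13,14 -> slot 14
523: h=13, probe 13,14,15 -> slot 15
676: h=13, probe 13,14,15,16 -> slot 16
914: h=13, probe 13,14,15,16,0 -> slot 0
625: h=13, probe 13,14,15,16,0,1 -> slot 1
813: h=14, probe 14,15,16,0,1,2 -> slot 2
Table: [914, 625, 813, ., ., ., ., ., ., ., ., ., 811, 13, 659, 523, 676]
Lookup 813: h=14, probe 14,15,16,0,1,2 → found at 2.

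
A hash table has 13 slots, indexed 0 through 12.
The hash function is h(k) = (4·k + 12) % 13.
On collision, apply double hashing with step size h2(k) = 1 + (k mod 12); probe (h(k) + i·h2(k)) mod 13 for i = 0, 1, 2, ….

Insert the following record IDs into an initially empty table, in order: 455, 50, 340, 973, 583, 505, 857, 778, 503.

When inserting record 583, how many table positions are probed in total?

4

Insert 455: h=12, slot 12 empty => index 12.
Insert 50: h=4, slot 4 empty => index 4.
Insert 340: h=7, slot 7 empty => index 7.
Insert 973: h=4, h2=2, slot 4 occupied => index 6.
Insert 583: h=4, h2=8, slots 4,12,7 occupied => index 2.
Insert 505: h=4, h2=2, slots 4,6 occupied => index 8.
Insert 857: h=8, h2=6, slot 8 occupied => index 1.
Insert 778: h=4, h2=11, slots 4,2 occupied => index 0.
Insert 503: h=9, slot 9 empty => index 9.
Table: [778, 857, 583, ∅, 50, ∅, 973, 340, 505, 503, ∅, ∅, 455]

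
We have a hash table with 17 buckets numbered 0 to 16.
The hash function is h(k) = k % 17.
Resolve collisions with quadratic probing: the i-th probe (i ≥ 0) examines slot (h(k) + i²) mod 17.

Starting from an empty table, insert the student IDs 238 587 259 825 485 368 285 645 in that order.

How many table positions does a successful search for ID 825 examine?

2

238 hashes to 0; slot 0 is free => place at 0.
587 hashes to 9; slot 9 is free => place at 9.
259 hashes to 4; slot 4 is free => place at 4.
825 hashes to 9; 9 taken => place at 10.
485 hashes to 9; 9,10 taken => place at 13.
368 hashes to 11; slot 11 is free => place at 11.
285 hashes to 13; 13 taken => place at 14.
645 hashes to 16; slot 16 is free => place at 16.
Table: [238, -, -, -, 259, -, -, -, -, 587, 825, 368, -, 485, 285, -, 645]
Lookup 825: h=9, probe 9,10 → found at 10.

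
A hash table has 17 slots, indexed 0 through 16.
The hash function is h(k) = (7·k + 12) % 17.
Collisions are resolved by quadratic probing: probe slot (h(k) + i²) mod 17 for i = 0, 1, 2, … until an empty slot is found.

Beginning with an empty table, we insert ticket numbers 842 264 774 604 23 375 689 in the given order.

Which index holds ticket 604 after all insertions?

16

842 hashes to 7; slot 7 is free -> place at 7.
264 hashes to 7; 7 taken -> place at 8.
774 hashes to 7; 7,8 taken -> place at 11.
604 hashes to 7; 7,8,11 taken -> place at 16.
23 hashes to 3; slot 3 is free -> place at 3.
375 hashes to 2; slot 2 is free -> place at 2.
689 hashes to 7; 7,8,11,16 taken -> place at 6.
Table: [-, -, 375, 23, -, -, 689, 842, 264, -, -, 774, -, -, -, -, 604]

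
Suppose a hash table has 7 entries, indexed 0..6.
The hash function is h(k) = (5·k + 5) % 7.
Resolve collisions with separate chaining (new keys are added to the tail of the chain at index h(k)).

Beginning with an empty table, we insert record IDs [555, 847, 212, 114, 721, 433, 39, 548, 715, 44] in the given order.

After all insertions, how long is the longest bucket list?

555 -> bucket 1
847 -> bucket 5
212 -> bucket 1 (collision)
114 -> bucket 1 (collision)
721 -> bucket 5 (collision)
433 -> bucket 0
39 -> bucket 4
548 -> bucket 1 (collision)
715 -> bucket 3
44 -> bucket 1 (collision)
Final buckets:
0: 433
1: 555 -> 212 -> 114 -> 548 -> 44
2: —
3: 715
4: 39
5: 847 -> 721
6: —

5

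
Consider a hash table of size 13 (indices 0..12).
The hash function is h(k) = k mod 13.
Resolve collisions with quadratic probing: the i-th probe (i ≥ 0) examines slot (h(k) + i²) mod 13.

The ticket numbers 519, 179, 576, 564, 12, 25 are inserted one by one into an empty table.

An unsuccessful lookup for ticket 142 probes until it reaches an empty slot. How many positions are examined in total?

4

519: h=12 -> slot 12
179: h=10 -> slot 10
576: h=4 -> slot 4
564: h=5 -> slot 5
12: h=12, probe 12,0 -> slot 0
25: h=12, probe 12,0,3 -> slot 3
Table: [12, ., ., 25, 576, 564, ., ., ., ., 179, ., 519]
Lookup 142: h=12, probe 12,0,3,8 → slot 8 empty, not found.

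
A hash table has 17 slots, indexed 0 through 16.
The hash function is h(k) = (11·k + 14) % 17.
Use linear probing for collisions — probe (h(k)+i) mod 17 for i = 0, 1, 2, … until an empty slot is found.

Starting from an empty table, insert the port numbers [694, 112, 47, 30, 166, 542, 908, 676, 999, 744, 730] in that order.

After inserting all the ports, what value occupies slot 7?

Insert 694: h=15, slot 15 empty -> index 15.
Insert 112: h=5, slot 5 empty -> index 5.
Insert 47: h=4, slot 4 empty -> index 4.
Insert 30: h=4, slots 4,5 occupied -> index 6.
Insert 166: h=4, slots 4,5,6 occupied -> index 7.
Insert 542: h=9, slot 9 empty -> index 9.
Insert 908: h=6, slots 6,7 occupied -> index 8.
Insert 676: h=4, slots 4,5,6,7,8,9 occupied -> index 10.
Insert 999: h=4, slots 4,5,6,7,8,9,10 occupied -> index 11.
Insert 744: h=4, slots 4,5,6,7,8,9,10,11 occupied -> index 12.
Insert 730: h=3, slot 3 empty -> index 3.
Table: [_, _, _, 730, 47, 112, 30, 166, 908, 542, 676, 999, 744, _, _, 694, _]

166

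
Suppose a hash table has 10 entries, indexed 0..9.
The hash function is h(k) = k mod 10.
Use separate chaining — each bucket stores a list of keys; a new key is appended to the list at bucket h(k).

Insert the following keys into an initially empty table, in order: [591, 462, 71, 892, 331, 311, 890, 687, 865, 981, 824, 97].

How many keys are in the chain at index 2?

591 → bucket 1
462 → bucket 2
71 → bucket 1 (collision)
892 → bucket 2 (collision)
331 → bucket 1 (collision)
311 → bucket 1 (collision)
890 → bucket 0
687 → bucket 7
865 → bucket 5
981 → bucket 1 (collision)
824 → bucket 4
97 → bucket 7 (collision)
Final buckets:
0: 890
1: 591 -> 71 -> 331 -> 311 -> 981
2: 462 -> 892
3: —
4: 824
5: 865
6: —
7: 687 -> 97
8: —
9: —

2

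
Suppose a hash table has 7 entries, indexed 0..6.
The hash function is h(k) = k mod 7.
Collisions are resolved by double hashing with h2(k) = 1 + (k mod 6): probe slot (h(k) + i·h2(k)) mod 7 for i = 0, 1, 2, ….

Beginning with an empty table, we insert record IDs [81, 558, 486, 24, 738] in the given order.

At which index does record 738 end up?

81: h=4 -> slot 4
558: h=5 -> slot 5
486: h=3 -> slot 3
24: h=3, h2=1, probe 3,4,5,6 -> slot 6
738: h=3, h2=1, probe 3,4,5,6,0 -> slot 0
Table: [738, _, _, 486, 81, 558, 24]

0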